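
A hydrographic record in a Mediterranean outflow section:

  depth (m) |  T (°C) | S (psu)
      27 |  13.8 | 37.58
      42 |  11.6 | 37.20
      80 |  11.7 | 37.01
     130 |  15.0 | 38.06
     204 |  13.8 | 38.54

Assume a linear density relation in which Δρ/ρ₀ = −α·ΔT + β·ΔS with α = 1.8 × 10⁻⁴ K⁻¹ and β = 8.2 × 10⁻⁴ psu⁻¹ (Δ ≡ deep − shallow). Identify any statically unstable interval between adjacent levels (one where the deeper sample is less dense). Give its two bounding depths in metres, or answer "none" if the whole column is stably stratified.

42–80 m

Evaluate Δρ/ρ₀ = −αΔT + βΔS across each adjacent pair:
  27–42 m: −αΔT+βΔS = −(1.8 × 10⁻⁴)(-2.2)+(8.2 × 10⁻⁴)(-0.38) = 8.4 × 10⁻⁵ → stable
  42–80 m: −αΔT+βΔS = −(1.8 × 10⁻⁴)(+0.1)+(8.2 × 10⁻⁴)(-0.19) = -1.7 × 10⁻⁴ → UNSTABLE
  80–130 m: −αΔT+βΔS = −(1.8 × 10⁻⁴)(+3.3)+(8.2 × 10⁻⁴)(+1.05) = 2.7 × 10⁻⁴ → stable
  130–204 m: −αΔT+βΔS = −(1.8 × 10⁻⁴)(-1.2)+(8.2 × 10⁻⁴)(+0.48) = 6.1 × 10⁻⁴ → stable
The 42–80 m interval has Δρ < 0: lighter water underlies denser water.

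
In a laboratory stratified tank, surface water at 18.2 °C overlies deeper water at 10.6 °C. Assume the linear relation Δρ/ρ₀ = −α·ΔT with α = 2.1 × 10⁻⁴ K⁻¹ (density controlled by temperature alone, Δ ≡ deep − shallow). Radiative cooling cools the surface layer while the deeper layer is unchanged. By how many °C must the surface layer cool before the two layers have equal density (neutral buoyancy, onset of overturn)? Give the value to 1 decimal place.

With temperature the only control, equal density requires T_surf′ = T_deep.
T_surf′ = 10.6 °C.
Cooling required: 18.2 − 10.6 = 7.6 °C.

7.6 °C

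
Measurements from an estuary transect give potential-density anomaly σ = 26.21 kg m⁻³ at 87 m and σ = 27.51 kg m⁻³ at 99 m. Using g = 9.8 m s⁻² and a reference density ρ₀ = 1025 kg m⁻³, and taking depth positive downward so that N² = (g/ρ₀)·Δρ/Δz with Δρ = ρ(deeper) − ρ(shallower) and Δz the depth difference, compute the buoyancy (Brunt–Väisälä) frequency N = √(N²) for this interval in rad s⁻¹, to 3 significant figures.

0.0322 rad s⁻¹

Δρ = 1027.51 − 1026.21 = 1.30 kg m⁻³ over Δz = 99 − 87 = 12 m.
N² = (9.8/1025) × (1.30/12) = 1.0358 × 10⁻³ s⁻².
N = √(1.0358 × 10⁻³) = 0.032184 rad s⁻¹ ≈ 0.0322 rad s⁻¹.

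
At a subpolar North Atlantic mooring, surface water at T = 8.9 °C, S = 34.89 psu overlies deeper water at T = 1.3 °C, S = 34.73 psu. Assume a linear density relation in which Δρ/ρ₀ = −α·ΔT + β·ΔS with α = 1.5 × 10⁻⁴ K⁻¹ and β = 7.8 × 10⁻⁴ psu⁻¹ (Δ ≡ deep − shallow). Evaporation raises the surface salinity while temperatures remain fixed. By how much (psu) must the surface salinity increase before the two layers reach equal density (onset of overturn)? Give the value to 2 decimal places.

1.30 psu

Neutral buoyancy requires −α(T_deep − T_surf) + β(S_deep − S_surf′) = 0.
S_surf′ = S_deep − (α/β)·ΔT = 34.73 − (1.5 × 10⁻⁴/7.8 × 10⁻⁴)·(-7.6) = 36.1915 psu.
Increase required: 36.1915 − 34.89 = 1.3015 psu.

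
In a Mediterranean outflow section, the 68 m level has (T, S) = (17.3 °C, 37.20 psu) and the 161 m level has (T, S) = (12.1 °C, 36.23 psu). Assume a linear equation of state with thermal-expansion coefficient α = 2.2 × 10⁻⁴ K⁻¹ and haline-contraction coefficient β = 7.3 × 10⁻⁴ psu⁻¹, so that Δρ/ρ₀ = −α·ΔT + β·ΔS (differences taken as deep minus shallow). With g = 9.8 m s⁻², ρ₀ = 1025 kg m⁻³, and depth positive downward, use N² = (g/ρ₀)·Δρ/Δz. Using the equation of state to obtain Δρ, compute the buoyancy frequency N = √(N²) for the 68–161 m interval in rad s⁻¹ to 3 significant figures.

ΔT = -5.2 K, ΔS = -0.97 psu (deep − shallow).
Δρ/ρ₀ = −αΔT + βΔS = 1.144 × 10⁻³ − 7.081 × 10⁻⁴ = 4.359 × 10⁻⁴, so Δρ ≈ 0.4468 kg m⁻³.
N² = (g/ρ₀)·Δρ/Δz = g·(Δρ/ρ₀)/Δz = 9.8 × 4.359 × 10⁻⁴ / 93 = 4.5934 × 10⁻⁵ s⁻².
N = √(4.5934 × 10⁻⁵) = 6.7775 × 10⁻³ rad s⁻¹ ≈ 6.78 × 10⁻³ rad s⁻¹.

6.78 × 10⁻³ rad s⁻¹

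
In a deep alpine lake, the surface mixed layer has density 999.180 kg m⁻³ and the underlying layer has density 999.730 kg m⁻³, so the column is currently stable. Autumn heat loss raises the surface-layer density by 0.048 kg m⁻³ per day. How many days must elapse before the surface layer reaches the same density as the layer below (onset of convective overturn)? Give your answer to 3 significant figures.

11.5 days

Density deficit of the surface layer: 999.730 − 999.180 = 0.55 kg m⁻³.
Required change = 0.55 / 0.048 = 11.5 days.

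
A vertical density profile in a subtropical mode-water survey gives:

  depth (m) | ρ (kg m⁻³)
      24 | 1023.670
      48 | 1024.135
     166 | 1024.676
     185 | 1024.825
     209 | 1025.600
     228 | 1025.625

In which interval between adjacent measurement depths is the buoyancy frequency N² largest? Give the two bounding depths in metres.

185–209 m

Compute the density gradient over each adjacent pair:
  24–48 m: Δρ/Δz = 0.465/24 = 0.019 kg m⁻⁴
  48–166 m: Δρ/Δz = 0.541/118 = 4.6 × 10⁻³ kg m⁻⁴
  166–185 m: Δρ/Δz = 0.149/19 = 7.8 × 10⁻³ kg m⁻⁴
  185–209 m: Δρ/Δz = 0.775/24 = 0.032 kg m⁻⁴
  209–228 m: Δρ/Δz = 0.025/19 = 1.3 × 10⁻³ kg m⁻⁴
The largest gradient is in the 185–209 m interval — the pycnocline.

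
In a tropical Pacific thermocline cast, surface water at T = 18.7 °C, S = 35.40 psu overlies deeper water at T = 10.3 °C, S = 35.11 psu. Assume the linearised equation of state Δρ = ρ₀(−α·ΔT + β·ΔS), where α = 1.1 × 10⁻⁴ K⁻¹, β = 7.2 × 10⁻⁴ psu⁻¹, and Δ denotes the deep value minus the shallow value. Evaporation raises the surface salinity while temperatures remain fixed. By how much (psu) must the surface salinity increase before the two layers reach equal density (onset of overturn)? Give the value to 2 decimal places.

Neutral buoyancy requires −α(T_deep − T_surf) + β(S_deep − S_surf′) = 0.
S_surf′ = S_deep − (α/β)·ΔT = 35.11 − (1.1 × 10⁻⁴/7.2 × 10⁻⁴)·(-8.4) = 36.3933 psu.
Increase required: 36.3933 − 35.40 = 0.9933 psu.

0.99 psu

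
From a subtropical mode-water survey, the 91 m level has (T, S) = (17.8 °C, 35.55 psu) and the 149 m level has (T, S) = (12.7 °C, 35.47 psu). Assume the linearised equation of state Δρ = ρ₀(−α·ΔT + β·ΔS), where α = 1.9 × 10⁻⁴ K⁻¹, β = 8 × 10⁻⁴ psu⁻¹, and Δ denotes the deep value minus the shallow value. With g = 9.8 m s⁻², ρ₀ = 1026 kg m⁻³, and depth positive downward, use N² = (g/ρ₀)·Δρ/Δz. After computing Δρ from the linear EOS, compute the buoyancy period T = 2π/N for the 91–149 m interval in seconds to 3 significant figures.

ΔT = -5.1 K, ΔS = -0.08 psu (deep − shallow).
Δρ/ρ₀ = −αΔT + βΔS = 9.69 × 10⁻⁴ − 6.40 × 10⁻⁵ = 9.05 × 10⁻⁴, so Δρ ≈ 0.9285 kg m⁻³.
N² = (g/ρ₀)·Δρ/Δz = g·(Δρ/ρ₀)/Δz = 9.8 × 9.05 × 10⁻⁴ / 58 = 1.5291 × 10⁻⁴ s⁻².
N = √(1.5291 × 10⁻⁴) = 0.012366 rad s⁻¹ → T = 2π/N = 508.10 s ≈ 508 s.

508 s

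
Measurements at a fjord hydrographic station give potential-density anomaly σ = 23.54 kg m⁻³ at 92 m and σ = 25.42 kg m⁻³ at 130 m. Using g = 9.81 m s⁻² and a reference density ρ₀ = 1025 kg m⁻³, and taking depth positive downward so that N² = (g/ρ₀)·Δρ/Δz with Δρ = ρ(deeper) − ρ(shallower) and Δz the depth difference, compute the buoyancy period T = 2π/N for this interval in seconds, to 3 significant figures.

289 s

Δρ = 1025.42 − 1023.54 = 1.88 kg m⁻³ over Δz = 130 − 92 = 38 m.
N² = (9.81/1025) × (1.88/38) = 4.7350 × 10⁻⁴ s⁻².
N = √(4.7350 × 10⁻⁴) = 0.021760 rad s⁻¹, so T = 2π/N = 288.75 s ≈ 289 s.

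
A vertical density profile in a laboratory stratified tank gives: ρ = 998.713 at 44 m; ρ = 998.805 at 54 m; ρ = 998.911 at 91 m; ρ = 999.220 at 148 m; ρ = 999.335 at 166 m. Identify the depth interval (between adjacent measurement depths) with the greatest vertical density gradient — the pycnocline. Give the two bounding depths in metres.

Compute the density gradient over each adjacent pair:
  44–54 m: Δρ/Δz = 0.092/10 = 9.2 × 10⁻³ kg m⁻⁴
  54–91 m: Δρ/Δz = 0.106/37 = 2.9 × 10⁻³ kg m⁻⁴
  91–148 m: Δρ/Δz = 0.309/57 = 5.4 × 10⁻³ kg m⁻⁴
  148–166 m: Δρ/Δz = 0.115/18 = 6.4 × 10⁻³ kg m⁻⁴
The largest gradient is in the 44–54 m interval — the pycnocline.

44–54 m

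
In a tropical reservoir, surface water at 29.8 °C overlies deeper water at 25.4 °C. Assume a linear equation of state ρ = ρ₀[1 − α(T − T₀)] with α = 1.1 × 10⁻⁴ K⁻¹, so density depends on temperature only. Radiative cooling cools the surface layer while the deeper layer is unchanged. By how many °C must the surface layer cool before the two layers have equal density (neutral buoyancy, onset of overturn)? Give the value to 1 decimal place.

With temperature the only control, equal density requires T_surf′ = T_deep.
T_surf′ = 25.4 °C.
Cooling required: 29.8 − 25.4 = 4.4 °C.

4.4 °C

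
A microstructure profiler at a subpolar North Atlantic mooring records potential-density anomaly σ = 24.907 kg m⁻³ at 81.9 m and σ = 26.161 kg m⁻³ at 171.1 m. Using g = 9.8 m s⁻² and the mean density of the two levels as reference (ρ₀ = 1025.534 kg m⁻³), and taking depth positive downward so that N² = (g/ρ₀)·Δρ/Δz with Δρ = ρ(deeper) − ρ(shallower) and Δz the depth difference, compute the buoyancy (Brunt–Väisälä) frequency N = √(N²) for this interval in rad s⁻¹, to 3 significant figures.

Δρ = 1026.161 − 1024.907 = 1.254 kg m⁻³ over Δz = 171.1 − 81.9 = 89.2 m.
N² = (9.8/1025.534) × (1.254/89.2) = 1.3434 × 10⁻⁴ s⁻².
N = √(1.3434 × 10⁻⁴) = 0.011591 rad s⁻¹ ≈ 0.0116 rad s⁻¹.
A positive N² confirms static stability across the interval.

0.0116 rad s⁻¹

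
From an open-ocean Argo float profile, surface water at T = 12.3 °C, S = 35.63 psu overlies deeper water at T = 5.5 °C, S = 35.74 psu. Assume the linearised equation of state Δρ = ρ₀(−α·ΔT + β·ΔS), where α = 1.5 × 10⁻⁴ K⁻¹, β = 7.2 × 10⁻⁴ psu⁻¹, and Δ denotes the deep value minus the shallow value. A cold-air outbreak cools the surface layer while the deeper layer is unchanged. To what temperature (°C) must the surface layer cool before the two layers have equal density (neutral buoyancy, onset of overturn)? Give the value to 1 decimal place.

5.0 °C

Neutral buoyancy requires Δρ = 0, i.e. −α(T_deep − T_surf′) + β(S_deep − S_surf) = 0.
T_surf′ = T_deep − (β/α)·ΔS = 5.5 − (7.2 × 10⁻⁴/1.5 × 10⁻⁴)·(+0.11) = 4.972 °C.
Cooling required: 12.3 − (4.972) = 7.328 °C.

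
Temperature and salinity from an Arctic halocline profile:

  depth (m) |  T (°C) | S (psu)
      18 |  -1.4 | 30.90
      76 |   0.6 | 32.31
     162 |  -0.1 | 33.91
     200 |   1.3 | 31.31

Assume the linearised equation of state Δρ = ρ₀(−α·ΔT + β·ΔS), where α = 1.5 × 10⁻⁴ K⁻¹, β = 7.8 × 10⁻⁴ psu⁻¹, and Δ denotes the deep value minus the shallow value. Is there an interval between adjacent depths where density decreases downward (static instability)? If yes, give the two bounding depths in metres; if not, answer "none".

162–200 m

Evaluate Δρ/ρ₀ = −αΔT + βΔS across each adjacent pair:
  18–76 m: −αΔT+βΔS = −(1.5 × 10⁻⁴)(+2.0)+(7.8 × 10⁻⁴)(+1.41) = 8.0 × 10⁻⁴ → stable
  76–162 m: −αΔT+βΔS = −(1.5 × 10⁻⁴)(-0.7)+(7.8 × 10⁻⁴)(+1.60) = 1.4 × 10⁻³ → stable
  162–200 m: −αΔT+βΔS = −(1.5 × 10⁻⁴)(+1.4)+(7.8 × 10⁻⁴)(-2.60) = -2.2 × 10⁻³ → UNSTABLE
The 162–200 m interval has Δρ < 0: lighter water underlies denser water.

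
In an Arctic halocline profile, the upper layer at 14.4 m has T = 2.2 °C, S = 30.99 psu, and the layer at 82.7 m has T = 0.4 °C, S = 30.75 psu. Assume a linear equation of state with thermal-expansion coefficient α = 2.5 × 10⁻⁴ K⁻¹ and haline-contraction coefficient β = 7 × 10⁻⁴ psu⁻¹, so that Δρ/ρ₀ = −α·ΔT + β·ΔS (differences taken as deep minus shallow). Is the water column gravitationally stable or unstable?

ΔT = 0.4 − 2.2 = -1.8 K and ΔS = 30.75 − 30.99 = -0.24 psu (deep − shallow).
−αΔT = 4.50 × 10⁻⁴; βΔS = -1.68 × 10⁻⁴; sum Δρ/ρ₀ = 2.82 × 10⁻⁴.
Δρ/ρ₀ > 0, so Δρ > 0: deeper water is denser → statically stable.

stable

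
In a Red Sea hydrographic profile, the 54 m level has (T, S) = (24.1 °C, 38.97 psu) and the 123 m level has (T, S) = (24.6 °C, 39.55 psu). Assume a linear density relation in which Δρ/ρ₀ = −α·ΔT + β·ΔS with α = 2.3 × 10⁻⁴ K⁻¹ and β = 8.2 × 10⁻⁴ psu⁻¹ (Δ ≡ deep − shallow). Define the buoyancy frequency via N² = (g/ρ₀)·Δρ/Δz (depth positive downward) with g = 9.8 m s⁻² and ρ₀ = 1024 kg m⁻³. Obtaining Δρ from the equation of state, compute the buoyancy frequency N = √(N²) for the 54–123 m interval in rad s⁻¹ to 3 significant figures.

7.16 × 10⁻³ rad s⁻¹

ΔT = +0.5 K, ΔS = +0.58 psu (deep − shallow).
Δρ/ρ₀ = −αΔT + βΔS = -1.15 × 10⁻⁴ + 4.756 × 10⁻⁴ = 3.606 × 10⁻⁴, so Δρ ≈ 0.3693 kg m⁻³.
N² = (g/ρ₀)·Δρ/Δz = g·(Δρ/ρ₀)/Δz = 9.8 × 3.606 × 10⁻⁴ / 69 = 5.1216 × 10⁻⁵ s⁻².
N = √(5.1216 × 10⁻⁵) = 7.1565 × 10⁻³ rad s⁻¹ ≈ 7.16 × 10⁻³ rad s⁻¹.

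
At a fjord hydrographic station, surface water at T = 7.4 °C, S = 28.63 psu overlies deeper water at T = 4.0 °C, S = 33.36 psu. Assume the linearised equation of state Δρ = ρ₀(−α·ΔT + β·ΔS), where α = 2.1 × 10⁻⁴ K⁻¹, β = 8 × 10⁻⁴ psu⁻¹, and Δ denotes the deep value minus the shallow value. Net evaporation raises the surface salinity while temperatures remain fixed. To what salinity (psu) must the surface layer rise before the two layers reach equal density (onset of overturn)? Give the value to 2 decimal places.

34.25 psu

Neutral buoyancy requires −α(T_deep − T_surf) + β(S_deep − S_surf′) = 0.
S_surf′ = S_deep − (α/β)·ΔT = 33.36 − (2.1 × 10⁻⁴/8 × 10⁻⁴)·(-3.4) = 34.2525 psu.
Increase required: 34.2525 − 28.63 = 5.6225 psu.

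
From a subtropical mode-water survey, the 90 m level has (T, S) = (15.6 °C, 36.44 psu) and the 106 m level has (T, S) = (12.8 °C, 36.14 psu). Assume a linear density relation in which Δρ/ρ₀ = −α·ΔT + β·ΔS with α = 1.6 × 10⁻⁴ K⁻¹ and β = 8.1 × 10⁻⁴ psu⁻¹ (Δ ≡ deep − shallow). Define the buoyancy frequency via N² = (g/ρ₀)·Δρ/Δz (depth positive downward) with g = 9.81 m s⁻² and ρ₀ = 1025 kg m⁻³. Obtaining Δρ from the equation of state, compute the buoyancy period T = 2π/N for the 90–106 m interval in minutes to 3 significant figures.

9.34 min

ΔT = -2.8 K, ΔS = -0.30 psu (deep − shallow).
Δρ/ρ₀ = −αΔT + βΔS = 4.48 × 10⁻⁴ − 2.43 × 10⁻⁴ = 2.05 × 10⁻⁴, so Δρ ≈ 0.2101 kg m⁻³.
N² = (g/ρ₀)·Δρ/Δz = g·(Δρ/ρ₀)/Δz = 9.81 × 2.05 × 10⁻⁴ / 16 = 1.2569 × 10⁻⁴ s⁻².
N = √(1.2569 × 10⁻⁴) = 0.011211 rad s⁻¹ → T = 2π/N = 560.45 s = 9.3408 min ≈ 9.34 min.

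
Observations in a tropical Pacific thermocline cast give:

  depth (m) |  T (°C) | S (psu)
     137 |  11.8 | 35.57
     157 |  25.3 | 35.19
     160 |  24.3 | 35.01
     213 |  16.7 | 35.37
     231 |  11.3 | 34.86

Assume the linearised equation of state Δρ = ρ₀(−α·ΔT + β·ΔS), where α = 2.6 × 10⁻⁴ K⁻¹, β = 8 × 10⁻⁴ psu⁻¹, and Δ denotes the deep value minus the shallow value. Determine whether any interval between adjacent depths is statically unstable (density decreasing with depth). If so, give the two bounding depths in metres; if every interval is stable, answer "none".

137–157 m

Evaluate Δρ/ρ₀ = −αΔT + βΔS across each adjacent pair:
  137–157 m: −αΔT+βΔS = −(2.6 × 10⁻⁴)(+13.5)+(8 × 10⁻⁴)(-0.38) = -3.8 × 10⁻³ → UNSTABLE
  157–160 m: −αΔT+βΔS = −(2.6 × 10⁻⁴)(-1.0)+(8 × 10⁻⁴)(-0.18) = 1.2 × 10⁻⁴ → stable
  160–213 m: −αΔT+βΔS = −(2.6 × 10⁻⁴)(-7.6)+(8 × 10⁻⁴)(+0.36) = 2.3 × 10⁻³ → stable
  213–231 m: −αΔT+βΔS = −(2.6 × 10⁻⁴)(-5.4)+(8 × 10⁻⁴)(-0.51) = 1.0 × 10⁻³ → stable
The 137–157 m interval has Δρ < 0: lighter water underlies denser water.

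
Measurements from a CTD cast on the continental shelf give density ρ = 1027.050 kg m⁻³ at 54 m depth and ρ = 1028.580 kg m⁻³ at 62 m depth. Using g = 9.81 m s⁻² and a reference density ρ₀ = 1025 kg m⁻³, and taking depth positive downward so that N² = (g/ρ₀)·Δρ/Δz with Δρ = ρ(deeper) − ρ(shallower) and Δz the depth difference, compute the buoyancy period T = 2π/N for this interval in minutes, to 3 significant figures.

Δρ = 1028.580 − 1027.050 = 1.530 kg m⁻³ over Δz = 62 − 54 = 8 m.
N² = (9.81/1025) × (1.530/8) = 1.8304 × 10⁻³ s⁻².
N = √(1.8304 × 10⁻³) = 0.042783 rad s⁻¹, so T = 2π/N = 146.86 s = 2.4477 min ≈ 2.45 min.

2.45 min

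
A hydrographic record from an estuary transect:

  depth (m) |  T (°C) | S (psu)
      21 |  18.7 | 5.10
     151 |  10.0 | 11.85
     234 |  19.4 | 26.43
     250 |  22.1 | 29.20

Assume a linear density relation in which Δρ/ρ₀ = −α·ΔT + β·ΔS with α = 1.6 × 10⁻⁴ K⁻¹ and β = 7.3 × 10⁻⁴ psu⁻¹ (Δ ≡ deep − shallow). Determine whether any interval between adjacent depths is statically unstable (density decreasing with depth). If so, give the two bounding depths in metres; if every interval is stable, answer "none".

none

Evaluate Δρ/ρ₀ = −αΔT + βΔS across each adjacent pair:
  21–151 m: −αΔT+βΔS = −(1.6 × 10⁻⁴)(-8.7)+(7.3 × 10⁻⁴)(+6.75) = 6.3 × 10⁻³ → stable
  151–234 m: −αΔT+βΔS = −(1.6 × 10⁻⁴)(+9.4)+(7.3 × 10⁻⁴)(+14.58) = 9.1 × 10⁻³ → stable
  234–250 m: −αΔT+βΔS = −(1.6 × 10⁻⁴)(+2.7)+(7.3 × 10⁻⁴)(+2.77) = 1.6 × 10⁻³ → stable
Every interval has Δρ > 0: the column is stably stratified throughout.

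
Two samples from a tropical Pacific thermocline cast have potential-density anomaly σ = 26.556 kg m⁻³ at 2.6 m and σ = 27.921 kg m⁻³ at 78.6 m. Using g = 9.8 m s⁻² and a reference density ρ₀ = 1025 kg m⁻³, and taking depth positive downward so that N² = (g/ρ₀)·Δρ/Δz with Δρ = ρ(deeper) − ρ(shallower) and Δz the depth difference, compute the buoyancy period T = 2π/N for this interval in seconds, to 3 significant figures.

479 s

Δρ = 1027.921 − 1026.556 = 1.365 kg m⁻³ over Δz = 78.6 − 2.6 = 76 m.
N² = (9.8/1025) × (1.365/76) = 1.7172 × 10⁻⁴ s⁻².
N = √(1.7172 × 10⁻⁴) = 0.013104 rad s⁻¹, so T = 2π/N = 479.49 s ≈ 479 s.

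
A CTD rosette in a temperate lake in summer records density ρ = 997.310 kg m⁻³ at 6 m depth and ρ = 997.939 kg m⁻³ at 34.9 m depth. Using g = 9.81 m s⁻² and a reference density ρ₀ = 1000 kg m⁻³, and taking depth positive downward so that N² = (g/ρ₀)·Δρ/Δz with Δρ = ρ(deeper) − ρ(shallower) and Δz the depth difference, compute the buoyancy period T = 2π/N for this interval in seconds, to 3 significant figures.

Δρ = 997.939 − 997.310 = 0.629 kg m⁻³ over Δz = 34.9 − 6 = 28.9 m.
N² = (9.81/1000) × (0.629/28.9) = 2.1351 × 10⁻⁴ s⁻².
N = √(2.1351 × 10⁻⁴) = 0.014612 rad s⁻¹, so T = 2π/N = 430.00 s ≈ 430 s.
Since Δρ > 0 the layer is stably stratified.

430 s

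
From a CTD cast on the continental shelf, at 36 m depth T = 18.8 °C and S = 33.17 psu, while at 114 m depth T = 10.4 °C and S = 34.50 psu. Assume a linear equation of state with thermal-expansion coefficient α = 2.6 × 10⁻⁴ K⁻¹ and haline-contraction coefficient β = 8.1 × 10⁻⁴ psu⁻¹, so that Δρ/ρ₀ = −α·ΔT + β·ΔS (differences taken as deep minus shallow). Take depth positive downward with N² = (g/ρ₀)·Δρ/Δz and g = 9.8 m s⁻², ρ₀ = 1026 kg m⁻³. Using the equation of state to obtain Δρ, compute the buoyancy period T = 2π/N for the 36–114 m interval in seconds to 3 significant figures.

310 s

ΔT = -8.4 K, ΔS = +1.33 psu (deep − shallow).
Δρ/ρ₀ = −αΔT + βΔS = 2.184 × 10⁻³ + 1.0773 × 10⁻³ = 3.2613 × 10⁻³, so Δρ ≈ 3.346 kg m⁻³.
N² = (g/ρ₀)·Δρ/Δz = g·(Δρ/ρ₀)/Δz = 9.8 × 3.2613 × 10⁻³ / 78 = 4.0975 × 10⁻⁴ s⁻².
N = √(4.0975 × 10⁻⁴) = 0.020242 rad s⁻¹ → T = 2π/N = 310.40 s ≈ 310 s.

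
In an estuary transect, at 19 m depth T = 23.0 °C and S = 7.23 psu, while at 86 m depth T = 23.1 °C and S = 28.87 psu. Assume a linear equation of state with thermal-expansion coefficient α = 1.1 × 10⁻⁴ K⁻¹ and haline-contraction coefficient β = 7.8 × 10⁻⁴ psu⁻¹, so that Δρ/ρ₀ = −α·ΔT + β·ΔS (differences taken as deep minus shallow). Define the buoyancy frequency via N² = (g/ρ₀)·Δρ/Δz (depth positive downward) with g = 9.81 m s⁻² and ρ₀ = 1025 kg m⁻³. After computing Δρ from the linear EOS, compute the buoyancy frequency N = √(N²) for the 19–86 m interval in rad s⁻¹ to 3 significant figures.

0.0497 rad s⁻¹

ΔT = +0.1 K, ΔS = +21.64 psu (deep − shallow).
Δρ/ρ₀ = −αΔT + βΔS = -1.10 × 10⁻⁵ + 0.0168792 = 0.0168682, so Δρ ≈ 17.29 kg m⁻³.
N² = (g/ρ₀)·Δρ/Δz = g·(Δρ/ρ₀)/Δz = 9.81 × 0.0168682 / 67 = 2.4698 × 10⁻³ s⁻².
N = √(2.4698 × 10⁻³) = 0.049697 rad s⁻¹ ≈ 0.0497 rad s⁻¹.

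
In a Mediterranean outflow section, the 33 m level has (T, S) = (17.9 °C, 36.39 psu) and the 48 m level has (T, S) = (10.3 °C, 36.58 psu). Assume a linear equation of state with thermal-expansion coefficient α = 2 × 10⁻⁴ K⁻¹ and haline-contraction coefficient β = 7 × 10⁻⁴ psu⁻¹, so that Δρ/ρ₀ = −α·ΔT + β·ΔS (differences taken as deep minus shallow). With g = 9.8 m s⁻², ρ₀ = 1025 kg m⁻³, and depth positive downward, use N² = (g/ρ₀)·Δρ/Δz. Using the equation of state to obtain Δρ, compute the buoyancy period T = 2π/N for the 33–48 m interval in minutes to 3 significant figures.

3.19 min

ΔT = -7.6 K, ΔS = +0.19 psu (deep − shallow).
Δρ/ρ₀ = −αΔT + βΔS = 1.52 × 10⁻³ + 1.33 × 10⁻⁴ = 1.653 × 10⁻³, so Δρ ≈ 1.694 kg m⁻³.
N² = (g/ρ₀)·Δρ/Δz = g·(Δρ/ρ₀)/Δz = 9.8 × 1.653 × 10⁻³ / 15 = 1.0800 × 10⁻³ s⁻².
N = √(1.0800 × 10⁻³) = 0.032863 rad s⁻¹ → T = 2π/N = 191.19 s = 3.1865 min ≈ 3.19 min.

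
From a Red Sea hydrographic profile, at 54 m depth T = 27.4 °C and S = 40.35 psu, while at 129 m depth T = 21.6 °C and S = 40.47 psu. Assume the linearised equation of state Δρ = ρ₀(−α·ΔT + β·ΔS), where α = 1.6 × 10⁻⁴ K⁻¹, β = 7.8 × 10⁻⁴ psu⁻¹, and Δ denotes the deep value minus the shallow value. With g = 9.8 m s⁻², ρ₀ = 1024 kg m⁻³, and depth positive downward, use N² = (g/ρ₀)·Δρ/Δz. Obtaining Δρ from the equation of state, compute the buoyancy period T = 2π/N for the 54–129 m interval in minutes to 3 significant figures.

9.06 min

ΔT = -5.8 K, ΔS = +0.12 psu (deep − shallow).
Δρ/ρ₀ = −αΔT + βΔS = 9.28 × 10⁻⁴ + 9.36 × 10⁻⁵ = 1.0216 × 10⁻³, so Δρ ≈ 1.046 kg m⁻³.
N² = (g/ρ₀)·Δρ/Δz = g·(Δρ/ρ₀)/Δz = 9.8 × 1.0216 × 10⁻³ / 75 = 1.3349 × 10⁻⁴ s⁻².
N = √(1.3349 × 10⁻⁴) = 0.011554 rad s⁻¹ → T = 2π/N = 543.81 s = 9.0635 min ≈ 9.06 min.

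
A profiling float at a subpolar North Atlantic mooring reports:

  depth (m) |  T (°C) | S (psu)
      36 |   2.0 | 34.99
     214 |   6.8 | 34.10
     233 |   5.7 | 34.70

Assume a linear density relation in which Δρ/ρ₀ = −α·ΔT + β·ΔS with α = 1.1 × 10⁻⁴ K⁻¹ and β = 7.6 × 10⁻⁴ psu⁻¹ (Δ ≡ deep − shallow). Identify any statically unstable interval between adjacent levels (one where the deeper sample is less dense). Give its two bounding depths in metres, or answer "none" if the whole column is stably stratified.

36–214 m

Evaluate Δρ/ρ₀ = −αΔT + βΔS across each adjacent pair:
  36–214 m: −αΔT+βΔS = −(1.1 × 10⁻⁴)(+4.8)+(7.6 × 10⁻⁴)(-0.89) = -1.2 × 10⁻³ → UNSTABLE
  214–233 m: −αΔT+βΔS = −(1.1 × 10⁻⁴)(-1.1)+(7.6 × 10⁻⁴)(+0.60) = 5.8 × 10⁻⁴ → stable
The 36–214 m interval has Δρ < 0: lighter water underlies denser water.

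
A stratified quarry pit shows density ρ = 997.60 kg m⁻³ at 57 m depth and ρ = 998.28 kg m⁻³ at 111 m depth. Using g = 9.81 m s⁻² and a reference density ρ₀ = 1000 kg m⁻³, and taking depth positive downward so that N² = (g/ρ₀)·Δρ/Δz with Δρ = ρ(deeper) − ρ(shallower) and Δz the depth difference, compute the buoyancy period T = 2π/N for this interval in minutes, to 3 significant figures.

Δρ = 998.28 − 997.60 = 0.68 kg m⁻³ over Δz = 111 − 57 = 54 m.
N² = (9.81/1000) × (0.68/54) = 1.2353 × 10⁻⁴ s⁻².
N = √(1.2353 × 10⁻⁴) = 0.011114 rad s⁻¹, so T = 2π/N = 565.34 s = 9.4223 min ≈ 9.42 min.

9.42 min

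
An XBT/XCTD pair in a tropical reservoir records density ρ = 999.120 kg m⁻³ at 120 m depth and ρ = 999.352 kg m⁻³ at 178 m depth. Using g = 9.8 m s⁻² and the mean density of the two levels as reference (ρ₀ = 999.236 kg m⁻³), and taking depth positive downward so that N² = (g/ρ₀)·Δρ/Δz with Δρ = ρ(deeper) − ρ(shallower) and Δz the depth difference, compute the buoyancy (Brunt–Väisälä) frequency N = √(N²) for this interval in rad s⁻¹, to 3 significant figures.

6.26 × 10⁻³ rad s⁻¹

Δρ = 999.352 − 999.120 = 0.232 kg m⁻³ over Δz = 178 − 120 = 58 m.
N² = (9.8/999.236) × (0.232/58) = 3.9230 × 10⁻⁵ s⁻².
N = √(3.9230 × 10⁻⁵) = 6.2634 × 10⁻³ rad s⁻¹ ≈ 6.26 × 10⁻³ rad s⁻¹.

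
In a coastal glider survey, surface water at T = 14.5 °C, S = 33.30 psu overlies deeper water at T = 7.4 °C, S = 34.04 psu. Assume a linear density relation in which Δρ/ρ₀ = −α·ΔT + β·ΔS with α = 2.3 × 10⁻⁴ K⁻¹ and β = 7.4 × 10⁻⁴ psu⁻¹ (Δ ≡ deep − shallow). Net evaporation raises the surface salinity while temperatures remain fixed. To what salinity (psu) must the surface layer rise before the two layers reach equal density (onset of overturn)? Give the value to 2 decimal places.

36.25 psu

Neutral buoyancy requires −α(T_deep − T_surf) + β(S_deep − S_surf′) = 0.
S_surf′ = S_deep − (α/β)·ΔT = 34.04 − (2.3 × 10⁻⁴/7.4 × 10⁻⁴)·(-7.1) = 36.2468 psu.
Increase required: 36.2468 − 33.30 = 2.9468 psu.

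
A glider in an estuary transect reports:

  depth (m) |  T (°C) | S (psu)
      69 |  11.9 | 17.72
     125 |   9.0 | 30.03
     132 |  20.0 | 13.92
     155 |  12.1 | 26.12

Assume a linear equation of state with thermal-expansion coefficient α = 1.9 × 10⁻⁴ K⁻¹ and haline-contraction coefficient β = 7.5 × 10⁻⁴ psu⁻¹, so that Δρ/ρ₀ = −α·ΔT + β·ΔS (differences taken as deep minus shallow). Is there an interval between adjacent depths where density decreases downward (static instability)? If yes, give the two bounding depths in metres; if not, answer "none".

Evaluate Δρ/ρ₀ = −αΔT + βΔS across each adjacent pair:
  69–125 m: −αΔT+βΔS = −(1.9 × 10⁻⁴)(-2.9)+(7.5 × 10⁻⁴)(+12.31) = 9.8 × 10⁻³ → stable
  125–132 m: −αΔT+βΔS = −(1.9 × 10⁻⁴)(+11.0)+(7.5 × 10⁻⁴)(-16.11) = -0.014 → UNSTABLE
  132–155 m: −αΔT+βΔS = −(1.9 × 10⁻⁴)(-7.9)+(7.5 × 10⁻⁴)(+12.20) = 0.011 → stable
The 125–132 m interval has Δρ < 0: lighter water underlies denser water.

125–132 m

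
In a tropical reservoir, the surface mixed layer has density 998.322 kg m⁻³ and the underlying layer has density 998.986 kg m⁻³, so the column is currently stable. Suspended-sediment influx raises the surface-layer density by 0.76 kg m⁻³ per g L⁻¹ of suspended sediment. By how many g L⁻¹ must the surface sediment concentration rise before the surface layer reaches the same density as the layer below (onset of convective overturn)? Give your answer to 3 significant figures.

0.874 g L⁻¹

Density deficit of the surface layer: 998.986 − 998.322 = 0.664 kg m⁻³.
Required change = 0.664 / 0.76 = 0.874 g L⁻¹.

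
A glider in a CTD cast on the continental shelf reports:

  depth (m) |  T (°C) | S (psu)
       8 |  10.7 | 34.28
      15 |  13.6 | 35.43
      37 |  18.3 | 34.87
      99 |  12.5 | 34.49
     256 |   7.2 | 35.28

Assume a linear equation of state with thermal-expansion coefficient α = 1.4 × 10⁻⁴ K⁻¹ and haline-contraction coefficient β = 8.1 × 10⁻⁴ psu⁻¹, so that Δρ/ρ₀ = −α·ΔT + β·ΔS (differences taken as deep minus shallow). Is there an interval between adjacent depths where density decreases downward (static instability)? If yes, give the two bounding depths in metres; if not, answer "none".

15–37 m

Evaluate Δρ/ρ₀ = −αΔT + βΔS across each adjacent pair:
  8–15 m: −αΔT+βΔS = −(1.4 × 10⁻⁴)(+2.9)+(8.1 × 10⁻⁴)(+1.15) = 5.3 × 10⁻⁴ → stable
  15–37 m: −αΔT+βΔS = −(1.4 × 10⁻⁴)(+4.7)+(8.1 × 10⁻⁴)(-0.56) = -1.1 × 10⁻³ → UNSTABLE
  37–99 m: −αΔT+βΔS = −(1.4 × 10⁻⁴)(-5.8)+(8.1 × 10⁻⁴)(-0.38) = 5.0 × 10⁻⁴ → stable
  99–256 m: −αΔT+βΔS = −(1.4 × 10⁻⁴)(-5.3)+(8.1 × 10⁻⁴)(+0.79) = 1.4 × 10⁻³ → stable
The 15–37 m interval has Δρ < 0: lighter water underlies denser water.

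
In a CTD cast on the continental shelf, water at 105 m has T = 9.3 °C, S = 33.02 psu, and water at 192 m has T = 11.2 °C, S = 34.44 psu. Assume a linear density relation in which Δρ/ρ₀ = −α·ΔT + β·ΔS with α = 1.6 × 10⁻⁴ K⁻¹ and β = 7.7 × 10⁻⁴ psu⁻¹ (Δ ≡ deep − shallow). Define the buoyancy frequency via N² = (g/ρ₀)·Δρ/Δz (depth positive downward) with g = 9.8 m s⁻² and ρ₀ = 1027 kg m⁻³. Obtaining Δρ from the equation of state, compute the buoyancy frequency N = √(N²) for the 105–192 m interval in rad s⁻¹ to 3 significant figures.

9.43 × 10⁻³ rad s⁻¹

ΔT = +1.9 K, ΔS = +1.42 psu (deep − shallow).
Δρ/ρ₀ = −αΔT + βΔS = -3.04 × 10⁻⁴ + 1.0934 × 10⁻³ = 7.894 × 10⁻⁴, so Δρ ≈ 0.8107 kg m⁻³.
N² = (g/ρ₀)·Δρ/Δz = g·(Δρ/ρ₀)/Δz = 9.8 × 7.894 × 10⁻⁴ / 87 = 8.8921 × 10⁻⁵ s⁻².
N = √(8.8921 × 10⁻⁵) = 9.4298 × 10⁻³ rad s⁻¹ ≈ 9.43 × 10⁻³ rad s⁻¹.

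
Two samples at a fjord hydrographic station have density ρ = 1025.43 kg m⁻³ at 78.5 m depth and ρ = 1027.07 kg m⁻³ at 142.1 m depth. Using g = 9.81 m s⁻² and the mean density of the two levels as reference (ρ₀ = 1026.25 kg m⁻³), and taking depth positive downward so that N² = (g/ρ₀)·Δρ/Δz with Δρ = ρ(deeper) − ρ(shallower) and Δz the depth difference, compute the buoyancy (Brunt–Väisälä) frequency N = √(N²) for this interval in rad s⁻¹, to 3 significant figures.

Δρ = 1027.07 − 1025.43 = 1.64 kg m⁻³ over Δz = 142.1 − 78.5 = 63.6 m.
N² = (9.81/1026.25) × (1.64/63.6) = 2.4649 × 10⁻⁴ s⁻².
N = √(2.4649 × 10⁻⁴) = 0.015700 rad s⁻¹ ≈ 0.0157 rad s⁻¹.

0.0157 rad s⁻¹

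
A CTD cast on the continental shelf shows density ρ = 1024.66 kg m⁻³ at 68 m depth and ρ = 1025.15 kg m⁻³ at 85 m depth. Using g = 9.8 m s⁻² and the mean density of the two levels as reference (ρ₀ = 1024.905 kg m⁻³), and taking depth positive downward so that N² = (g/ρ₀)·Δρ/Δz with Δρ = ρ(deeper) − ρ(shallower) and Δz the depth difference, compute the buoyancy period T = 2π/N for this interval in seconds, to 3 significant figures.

Δρ = 1025.15 − 1024.66 = 0.49 kg m⁻³ over Δz = 85 − 68 = 17 m.
N² = (9.8/1024.905) × (0.49/17) = 2.7561 × 10⁻⁴ s⁻².
N = √(2.7561 × 10⁻⁴) = 0.016602 rad s⁻¹, so T = 2π/N = 378.46 s ≈ 378 s.

378 s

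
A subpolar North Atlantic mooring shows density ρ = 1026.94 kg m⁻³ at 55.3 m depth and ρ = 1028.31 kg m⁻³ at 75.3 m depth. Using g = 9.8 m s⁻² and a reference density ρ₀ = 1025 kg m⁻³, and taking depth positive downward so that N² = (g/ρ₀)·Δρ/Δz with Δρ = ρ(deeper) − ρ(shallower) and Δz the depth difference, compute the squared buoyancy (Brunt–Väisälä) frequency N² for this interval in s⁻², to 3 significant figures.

Δρ = 1028.31 − 1026.94 = 1.37 kg m⁻³ over Δz = 75.3 − 55.3 = 20 m.
N² = (9.8/1025) × (1.37/20) = 6.5493 × 10⁻⁴ s⁻² ≈ 6.55 × 10⁻⁴ s⁻².

6.55 × 10⁻⁴ s⁻²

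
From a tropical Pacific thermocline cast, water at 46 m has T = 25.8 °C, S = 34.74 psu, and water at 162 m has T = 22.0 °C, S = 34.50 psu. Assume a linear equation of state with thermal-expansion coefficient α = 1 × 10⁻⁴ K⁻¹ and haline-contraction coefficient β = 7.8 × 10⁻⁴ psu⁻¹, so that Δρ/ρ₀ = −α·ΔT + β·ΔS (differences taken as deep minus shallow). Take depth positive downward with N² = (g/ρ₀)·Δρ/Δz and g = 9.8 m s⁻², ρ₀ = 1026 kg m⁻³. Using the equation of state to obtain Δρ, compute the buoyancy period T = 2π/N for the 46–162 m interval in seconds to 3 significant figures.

ΔT = -3.8 K, ΔS = -0.24 psu (deep − shallow).
Δρ/ρ₀ = −αΔT + βΔS = 3.80 × 10⁻⁴ − 1.872 × 10⁻⁴ = 1.928 × 10⁻⁴, so Δρ ≈ 0.1978 kg m⁻³.
N² = (g/ρ₀)·Δρ/Δz = g·(Δρ/ρ₀)/Δz = 9.8 × 1.928 × 10⁻⁴ / 116 = 1.6288 × 10⁻⁵ s⁻².
N = √(1.6288 × 10⁻⁵) = 4.0358 × 10⁻³ rad s⁻¹ → T = 2π/N = 1.5569 × 10³ s ≈ 1.56 × 10³ s.

1.56 × 10³ s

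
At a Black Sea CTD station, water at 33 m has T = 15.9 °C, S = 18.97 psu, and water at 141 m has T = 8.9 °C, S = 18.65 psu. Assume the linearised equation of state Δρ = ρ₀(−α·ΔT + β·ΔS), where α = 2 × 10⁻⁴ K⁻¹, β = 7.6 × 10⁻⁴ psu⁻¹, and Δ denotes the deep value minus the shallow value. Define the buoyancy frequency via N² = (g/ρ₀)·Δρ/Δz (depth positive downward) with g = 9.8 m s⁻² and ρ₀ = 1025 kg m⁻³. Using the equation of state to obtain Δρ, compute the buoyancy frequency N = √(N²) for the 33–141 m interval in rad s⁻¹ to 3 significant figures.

0.0102 rad s⁻¹

ΔT = -7.0 K, ΔS = -0.32 psu (deep − shallow).
Δρ/ρ₀ = −αΔT + βΔS = 1.40 × 10⁻³ − 2.432 × 10⁻⁴ = 1.1568 × 10⁻³, so Δρ ≈ 1.186 kg m⁻³.
N² = (g/ρ₀)·Δρ/Δz = g·(Δρ/ρ₀)/Δz = 9.8 × 1.1568 × 10⁻³ / 108 = 1.0497 × 10⁻⁴ s⁻².
N = √(1.0497 × 10⁻⁴) = 0.010245 rad s⁻¹ ≈ 0.0102 rad s⁻¹.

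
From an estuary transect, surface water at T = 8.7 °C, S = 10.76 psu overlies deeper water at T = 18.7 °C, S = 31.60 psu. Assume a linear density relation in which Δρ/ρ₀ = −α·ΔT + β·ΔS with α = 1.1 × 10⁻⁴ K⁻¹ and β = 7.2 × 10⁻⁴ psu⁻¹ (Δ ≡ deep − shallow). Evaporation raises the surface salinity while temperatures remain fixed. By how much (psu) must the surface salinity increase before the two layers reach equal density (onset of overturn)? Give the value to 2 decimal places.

Neutral buoyancy requires −α(T_deep − T_surf) + β(S_deep − S_surf′) = 0.
S_surf′ = S_deep − (α/β)·ΔT = 31.60 − (1.1 × 10⁻⁴/7.2 × 10⁻⁴)·(+10.0) = 30.0722 psu.
Increase required: 30.0722 − 10.76 = 19.3122 psu.

19.31 psu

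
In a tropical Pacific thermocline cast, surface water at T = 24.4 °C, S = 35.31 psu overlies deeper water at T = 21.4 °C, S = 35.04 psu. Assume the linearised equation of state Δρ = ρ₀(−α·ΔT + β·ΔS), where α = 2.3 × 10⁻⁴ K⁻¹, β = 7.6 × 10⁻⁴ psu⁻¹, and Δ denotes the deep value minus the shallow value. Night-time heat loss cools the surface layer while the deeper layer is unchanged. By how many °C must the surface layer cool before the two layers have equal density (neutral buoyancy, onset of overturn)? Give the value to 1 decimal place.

2.1 °C

Neutral buoyancy requires Δρ = 0, i.e. −α(T_deep − T_surf′) + β(S_deep − S_surf) = 0.
T_surf′ = T_deep − (β/α)·ΔS = 21.4 − (7.6 × 10⁻⁴/2.3 × 10⁻⁴)·(-0.27) = 22.292 °C.
Cooling required: 24.4 − (22.292) = 2.108 °C.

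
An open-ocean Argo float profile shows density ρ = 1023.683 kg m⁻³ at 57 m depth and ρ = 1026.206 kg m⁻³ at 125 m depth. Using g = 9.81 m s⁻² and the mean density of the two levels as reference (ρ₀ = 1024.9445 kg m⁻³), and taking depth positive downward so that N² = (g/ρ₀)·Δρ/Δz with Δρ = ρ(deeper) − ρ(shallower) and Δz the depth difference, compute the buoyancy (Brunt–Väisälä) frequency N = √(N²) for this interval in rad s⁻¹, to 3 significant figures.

0.0188 rad s⁻¹

Δρ = 1026.206 − 1023.683 = 2.523 kg m⁻³ over Δz = 125 − 57 = 68 m.
N² = (9.81/1024.9445) × (2.523/68) = 3.5512 × 10⁻⁴ s⁻².
N = √(3.5512 × 10⁻⁴) = 0.018845 rad s⁻¹ ≈ 0.0188 rad s⁻¹.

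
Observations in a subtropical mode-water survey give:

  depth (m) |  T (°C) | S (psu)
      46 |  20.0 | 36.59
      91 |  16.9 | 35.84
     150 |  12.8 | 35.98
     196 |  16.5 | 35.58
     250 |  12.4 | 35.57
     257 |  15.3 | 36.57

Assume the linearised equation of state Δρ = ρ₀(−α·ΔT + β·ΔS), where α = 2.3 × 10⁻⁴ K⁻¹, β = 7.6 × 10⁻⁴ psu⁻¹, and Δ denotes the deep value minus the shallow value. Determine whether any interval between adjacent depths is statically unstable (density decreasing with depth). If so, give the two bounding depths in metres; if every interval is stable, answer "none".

Evaluate Δρ/ρ₀ = −αΔT + βΔS across each adjacent pair:
  46–91 m: −αΔT+βΔS = −(2.3 × 10⁻⁴)(-3.1)+(7.6 × 10⁻⁴)(-0.75) = 1.4 × 10⁻⁴ → stable
  91–150 m: −αΔT+βΔS = −(2.3 × 10⁻⁴)(-4.1)+(7.6 × 10⁻⁴)(+0.14) = 1.0 × 10⁻³ → stable
  150–196 m: −αΔT+βΔS = −(2.3 × 10⁻⁴)(+3.7)+(7.6 × 10⁻⁴)(-0.40) = -1.2 × 10⁻³ → UNSTABLE
  196–250 m: −αΔT+βΔS = −(2.3 × 10⁻⁴)(-4.1)+(7.6 × 10⁻⁴)(-0.01) = 9.4 × 10⁻⁴ → stable
  250–257 m: −αΔT+βΔS = −(2.3 × 10⁻⁴)(+2.9)+(7.6 × 10⁻⁴)(+1.00) = 9.3 × 10⁻⁵ → stable
The 150–196 m interval has Δρ < 0: lighter water underlies denser water.

150–196 m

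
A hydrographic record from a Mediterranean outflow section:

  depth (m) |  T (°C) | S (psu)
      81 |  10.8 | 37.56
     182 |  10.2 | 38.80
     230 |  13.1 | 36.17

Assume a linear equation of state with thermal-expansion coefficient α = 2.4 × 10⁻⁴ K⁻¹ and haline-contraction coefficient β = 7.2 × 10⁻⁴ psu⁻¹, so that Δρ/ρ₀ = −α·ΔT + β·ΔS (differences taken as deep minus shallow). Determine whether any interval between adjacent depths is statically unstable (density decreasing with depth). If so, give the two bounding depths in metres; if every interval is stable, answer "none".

182–230 m

Evaluate Δρ/ρ₀ = −αΔT + βΔS across each adjacent pair:
  81–182 m: −αΔT+βΔS = −(2.4 × 10⁻⁴)(-0.6)+(7.2 × 10⁻⁴)(+1.24) = 1.0 × 10⁻³ → stable
  182–230 m: −αΔT+βΔS = −(2.4 × 10⁻⁴)(+2.9)+(7.2 × 10⁻⁴)(-2.63) = -2.6 × 10⁻³ → UNSTABLE
The 182–230 m interval has Δρ < 0: lighter water underlies denser water.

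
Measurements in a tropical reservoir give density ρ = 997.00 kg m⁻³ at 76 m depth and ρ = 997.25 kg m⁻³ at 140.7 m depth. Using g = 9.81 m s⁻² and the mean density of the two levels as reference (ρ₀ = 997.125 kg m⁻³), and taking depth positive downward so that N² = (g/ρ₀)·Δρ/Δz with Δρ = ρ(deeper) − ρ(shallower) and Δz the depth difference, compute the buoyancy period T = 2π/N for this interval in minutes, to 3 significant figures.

Δρ = 997.25 − 997.00 = 0.25 kg m⁻³ over Δz = 140.7 − 76 = 64.7 m.
N² = (9.81/997.125) × (0.25/64.7) = 3.8015 × 10⁻⁵ s⁻².
N = √(3.8015 × 10⁻⁵) = 6.1656 × 10⁻³ rad s⁻¹, so T = 2π/N = 1.0191 × 10³ s = 16.985 min ≈ 17.0 min.

17.0 min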